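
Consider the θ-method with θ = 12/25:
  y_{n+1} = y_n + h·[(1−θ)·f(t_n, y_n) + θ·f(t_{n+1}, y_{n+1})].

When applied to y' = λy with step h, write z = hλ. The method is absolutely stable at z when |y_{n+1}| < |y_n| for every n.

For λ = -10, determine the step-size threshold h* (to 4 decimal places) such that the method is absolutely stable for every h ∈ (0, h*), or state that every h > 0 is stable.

With y'=λy (z=hλ):
  y_{n+1} = y_n + z·[13/25·y_n + 12/25·y_{n+1}] ⇒ (1 − 12/25z)y_{n+1} = (1 + 13/25z)y_n
  so R(z) = (1 + 13/25z)/(1 − 12/25z).

Boundary: |R(x)|=1, x<0.
x=-0.96: |R|=0.3428
R=−1: 1+13/25x = −1+12/25x ⇒ -1/25x=2 ⇒ x=2/(-1/25)=-50.0000
Confirm numerically:
  x=-43.159: |R|=0.98740 <1
  x=-28.569: |R|=0.94174 <1
  x=-20.700: |R|=0.89283 <1
  x=-50.519: |R|=1.00082 >1
  x=-50.284: |R|=1.00045 >1
  x=-50.163: |R|=1.00026 >1
So |R|<1 on (-50.0000, 0).

(-50.0000,0); λ=-10 ⇒ h* = (50)/10 = 5.0000.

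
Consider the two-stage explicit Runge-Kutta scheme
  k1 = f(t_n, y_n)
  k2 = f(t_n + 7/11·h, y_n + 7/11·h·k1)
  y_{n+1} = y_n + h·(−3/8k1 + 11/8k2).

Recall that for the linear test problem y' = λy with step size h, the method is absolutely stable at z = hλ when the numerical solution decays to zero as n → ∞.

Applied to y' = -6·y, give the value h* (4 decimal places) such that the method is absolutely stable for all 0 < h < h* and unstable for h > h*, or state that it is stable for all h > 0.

Test eqn y'=λy, z=hλ:
  k1=λy_n ⇒ h·k1=z·y_n;  k2=λ(1+7/11z)y_n ⇒ h·k2=z(1+7/11z)y_n
  y_{n+1}/y_n = 1 − 3/8z + 11/8z(1+7/11z) = 1 + z + 7/8z²
  Hence R(z) = 1 + z + 7/8z².

Solve |R(x)|<1 on ℝ⁻.
x=-1.77: |R|=1.9713
R=1: x+7/8x²=0 ⇒ x=−8/7=-1.1429; min R=1−1/(4·7/8)=0.7143>−1
Confirm numerically:
  x=-1.110: |R|=0.96809 <1
  x=-1.001: |R|=0.87575 <1
  x=-0.813: |R|=0.76535 <1
  x=-0.618: |R|=0.71618 <1
  x=-1.517: |R|=1.49663 >1
  x=-1.482: |R|=1.43978 >1
So |R|<1 on (-1.1429, 0).

(-1.1429,0); λ=-6 ⇒ h* = (8/7)/6 = 0.1905.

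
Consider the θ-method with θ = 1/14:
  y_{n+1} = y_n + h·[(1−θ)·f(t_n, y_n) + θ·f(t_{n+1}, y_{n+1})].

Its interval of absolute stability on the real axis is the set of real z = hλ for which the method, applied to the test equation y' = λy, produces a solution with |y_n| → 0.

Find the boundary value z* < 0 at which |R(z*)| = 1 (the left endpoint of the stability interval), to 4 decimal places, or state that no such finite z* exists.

Set f=λy, z=hλ:
  y_{n+1} = y_n + z·[13/14·y_n + 1/14·y_{n+1}] ⇒ (1 − 1/14z)y_{n+1} = (1 + 13/14z)y_n
  ⇒ R(z) = (1 + 13/14z)/(1 − 1/14z).

Solve |R(x)|<1 on ℝ⁻.
x=-1.28: |R|=0.1728
R=−1: 1+13/14x = −1+1/14x ⇒ -6/7x=2 ⇒ x=2/(-6/7)=-2.3333
Confirm numerically:
  x=-2.266: |R|=0.95033 <1
  x=-2.122: |R|=0.84270 <1
  x=-1.588: |R|=0.42623 <1
  x=-1.439: |R|=0.30488 <1
  x=-2.664: |R|=1.23812 >1
  x=-2.411: |R|=1.05679 >1
So |R|<1 on (-2.3333, 0).

z* = -2.3333.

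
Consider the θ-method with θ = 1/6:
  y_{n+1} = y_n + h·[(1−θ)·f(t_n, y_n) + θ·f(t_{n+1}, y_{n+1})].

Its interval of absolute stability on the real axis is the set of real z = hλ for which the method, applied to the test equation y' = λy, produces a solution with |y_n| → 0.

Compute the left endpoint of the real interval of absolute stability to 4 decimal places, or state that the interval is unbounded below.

z* = -3.0000.

On y'=λy, z=hλ:
  y_{n+1} = y_n + z·[5/6·y_n + 1/6·y_{n+1}] ⇒ (1 − 1/6z)y_{n+1} = (1 + 5/6z)y_n
  so R(z) = (1 + 5/6z)/(1 − 1/6z).

Find x<0 with |R(x)|<1.
x=-1.01: |R|=0.1355
R=−1: 1+5/6x = −1+1/6x ⇒ -2/3x=2 ⇒ x=2/(-2/3)=-3.0000
Confirm numerically:
  x=-2.510: |R|=0.76968 <1
  x=-2.221: |R|=0.62097 <1
  x=-2.090: |R|=0.55006 <1
  x=-3.375: |R|=1.16000 >1
  x=-3.217: |R|=1.09417 >1
Interval (-3.0000, 0).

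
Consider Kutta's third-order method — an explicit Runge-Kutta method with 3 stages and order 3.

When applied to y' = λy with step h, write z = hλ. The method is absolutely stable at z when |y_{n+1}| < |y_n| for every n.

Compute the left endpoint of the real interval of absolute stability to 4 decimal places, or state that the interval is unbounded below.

left endpoint -2.5127.

On y'=λy, z=hλ:
  order 3, 3-stage ⇒ R(z)=1+z+z^2/2+z^3/6
  (e.g. R(-0.5)=0.60417, |R|=0.60417)

Need |R(x)|<1, x<0.
x=-0.5: |R|=0.6042
|R(-2.53)|=1.0286 |R(-2.44)|=0.8843 |R(-1.72)|=0.0889
Bisect:
  x_lo=-2.9903 |R|=1.9759  x_hi=-0.0554 |R|=0.9461
  mid=-1.52286 |R|=0.04808 →hi
  mid=-2.25658 |R|=0.62565 →hi
  mid=-2.62344 |R|=1.19151 →lo
  mid=-2.44001 |R|=0.88435 →hi
  mid=-2.53173 |R|=1.03149 →lo
  mid=-2.48587 |R|=0.95636 →hi
  mid=-2.50880 |R|=0.99353 →hi
  mid=-2.52026 |R|=1.01241 →lo
  mid=-2.51453 |R|=1.00294 →lo
  ...
  [-2.51292,-2.51274] ⇒ x*=-2.5127
So |R|<1 on (-2.5127, 0).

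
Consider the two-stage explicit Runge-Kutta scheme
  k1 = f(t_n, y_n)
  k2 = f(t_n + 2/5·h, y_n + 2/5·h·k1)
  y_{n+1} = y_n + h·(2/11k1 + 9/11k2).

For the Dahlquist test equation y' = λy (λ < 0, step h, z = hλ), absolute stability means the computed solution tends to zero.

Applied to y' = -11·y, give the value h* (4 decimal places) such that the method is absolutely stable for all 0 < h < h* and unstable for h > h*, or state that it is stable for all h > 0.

Set f=λy, z=hλ:
  k1=λy_n ⇒ h·k1=z·y_n;  k2=λ(1+2/5z)y_n ⇒ h·k2=z(1+2/5z)y_n
  y_{n+1}/y_n = 1 + 2/11z + 9/11z(1+2/5z) = 1 + z + 18/55z²
  ⇒ R(z) = 1 + z + 18/55z².

Boundary: |R(x)|=1, x<0.
x=-0.57: |R|=0.5363
R=1: x+18/55x²=0 ⇒ x=−55/18=-3.0556; min R=1−1/(4·18/55)=0.2361>−1
Confirm numerically:
  x=-1.373: |R|=0.24395 <1
  x=-1.356: |R|=0.24577 <1
  x=-1.285: |R|=0.25540 <1
  x=-3.588: |R|=1.62523 >1
  x=-3.571: |R|=1.60240 >1
  x=-3.276: |R|=1.23635 >1
Interval (-3.0556, 0).

(-3.0556,0); λ=-11 ⇒ h* = (55/18)/11 = 0.2778.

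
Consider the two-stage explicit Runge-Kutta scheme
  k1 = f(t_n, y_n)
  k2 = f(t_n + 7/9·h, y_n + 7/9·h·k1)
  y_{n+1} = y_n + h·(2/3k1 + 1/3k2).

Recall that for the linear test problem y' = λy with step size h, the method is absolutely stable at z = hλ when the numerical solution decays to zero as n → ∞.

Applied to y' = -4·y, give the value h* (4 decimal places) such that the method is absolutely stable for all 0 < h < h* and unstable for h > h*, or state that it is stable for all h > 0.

Test eqn y'=λy, z=hλ:
  k1=λy_n ⇒ h·k1=z·y_n;  k2=λ(1+7/9z)y_n ⇒ h·k2=z(1+7/9z)y_n
  y_{n+1}/y_n = 1 + 2/3z + 1/3z(1+7/9z) = 1 + z + 7/27z²
  ⇒ R(z) = 1 + z + 7/27z².

Find x<0 with |R(x)|<1.
x=-0.67: |R|=0.4464
R=1: x+7/27x²=0 ⇒ x=−27/7=-3.8571; min R=1−1/(4·7/27)=0.0357>−1
Confirm numerically:
  x=-3.463: |R|=0.64613 <1
  x=-3.245: |R|=0.48501 <1
  x=-2.622: |R|=0.16038 <1
  x=-4.401: |R|=1.62054 >1
  x=-4.315: |R|=1.51221 >1
  x=-4.159: |R|=1.32548 >1
Stable set (-3.8571, 0).

(-3.8571,0); λ=-4 ⇒ h* = (27/7)/4 = 0.9643.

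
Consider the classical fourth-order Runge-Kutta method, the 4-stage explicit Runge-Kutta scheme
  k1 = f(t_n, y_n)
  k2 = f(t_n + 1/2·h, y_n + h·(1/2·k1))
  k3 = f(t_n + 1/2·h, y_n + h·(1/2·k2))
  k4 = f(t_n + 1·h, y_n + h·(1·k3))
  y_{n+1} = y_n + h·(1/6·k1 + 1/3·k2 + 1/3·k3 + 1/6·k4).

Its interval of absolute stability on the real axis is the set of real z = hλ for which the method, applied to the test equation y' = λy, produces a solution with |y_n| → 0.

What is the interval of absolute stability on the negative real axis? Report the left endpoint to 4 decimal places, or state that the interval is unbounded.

z∈(-2.7853,0).

Set f=λy, z=hλ:
  order 4, 4-stage ⇒ R(z)=1+z+z^2/2+z^3/6+z^4/24
  (e.g. R(-0.53)=0.58892, |R|=0.58892)

Solve |R(x)|<1 on ℝ⁻.
x=-0.53: |R|=0.5889
|R(-1.84)|=0.2921 |R(-1.18)|=0.3231 |R(-0.72)|=0.4882
Bisect:
  x_lo=-3.6407 |R|=3.2643  x_hi=-0.3788 |R|=0.6847
  mid=-2.00977 |R|=0.33664 →hi
  mid=-2.82525 |R|=1.06193 →lo
  mid=-2.41751 |R|=0.57306 →hi
  mid=-2.62138 |R|=0.77971 →hi
  mid=-2.72331 |R|=0.91051 →hi
  mid=-2.77428 |R|=0.98352 →hi
  mid=-2.79977 |R|=1.02204 →lo
  mid=-2.78702 |R|=1.00261 →lo
  mid=-2.78065 |R|=0.99303 →hi
  ...
  [-2.78543,-2.78523] ⇒ x*=-2.7853
Interval (-2.7853, 0).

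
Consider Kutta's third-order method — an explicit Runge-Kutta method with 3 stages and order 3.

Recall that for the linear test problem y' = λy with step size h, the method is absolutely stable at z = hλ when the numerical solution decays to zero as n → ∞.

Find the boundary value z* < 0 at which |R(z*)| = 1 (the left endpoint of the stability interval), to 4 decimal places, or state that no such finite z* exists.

Set f=λy, z=hλ:
  order 3, 3-stage ⇒ R(z)=1+z+z^2/2+z^3/6
  (e.g. R(-0.33)=0.71846, |R|=0.71846)

Find x<0 with |R(x)|<1.
x=-0.33: |R|=0.7185
|R(-1.61)|=0.0095 |R(-0.69)|=0.4933 |R(-0.52)|=0.5918
Bisect:
  x_lo=-3.0102 |R|=2.0256  x_hi=-0.1839 |R|=0.8320
  mid=-1.59704 |R|=0.00066 →hi
  mid=-2.30361 |R|=0.68770 →hi
  mid=-2.65690 |R|=1.25324 →lo
  mid=-2.48026 |R|=0.94737 →hi
  mid=-2.56858 |R|=1.09419 →lo
  mid=-2.52442 |R|=1.01929 →lo
  mid=-2.50234 |R|=0.98297 →hi
  mid=-2.51338 |R|=1.00104 →lo
  ...
  [-2.51286,-2.51269] ⇒ x*=-2.5127
Interval (-2.5127, 0).

left endpoint -2.5127.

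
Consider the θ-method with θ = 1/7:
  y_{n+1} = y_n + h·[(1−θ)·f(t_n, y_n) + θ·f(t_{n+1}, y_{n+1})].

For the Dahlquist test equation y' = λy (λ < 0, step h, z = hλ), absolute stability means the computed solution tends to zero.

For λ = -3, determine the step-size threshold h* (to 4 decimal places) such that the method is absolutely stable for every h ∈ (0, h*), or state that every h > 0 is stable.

Test eqn y'=λy, z=hλ:
  y_{n+1} = y_n + z·[6/7·y_n + 1/7·y_{n+1}] ⇒ (1 − 1/7z)y_{n+1} = (1 + 6/7z)y_n
  ⇒ R(z) = (1 + 6/7z)/(1 − 1/7z).

Find x<0 with |R(x)|<1.
x=-1.05: |R|=0.0870
R=−1: 1+6/7x = −1+1/7x ⇒ -5/7x=2 ⇒ x=2/(-5/7)=-2.8000
Confirm numerically:
  x=-1.900: |R|=0.49438 <1
  x=-1.562: |R|=0.27704 <1
  x=-1.312: |R|=0.10491 <1
  x=-2.962: |R|=1.08131 >1
  x=-2.923: |R|=1.06198 >1
  x=-2.822: |R|=1.01120 >1
So |R|<1 on (-2.8000, 0).

(-2.8000,0); λ=-3 ⇒ h* = (14/5)/3 = 0.9333.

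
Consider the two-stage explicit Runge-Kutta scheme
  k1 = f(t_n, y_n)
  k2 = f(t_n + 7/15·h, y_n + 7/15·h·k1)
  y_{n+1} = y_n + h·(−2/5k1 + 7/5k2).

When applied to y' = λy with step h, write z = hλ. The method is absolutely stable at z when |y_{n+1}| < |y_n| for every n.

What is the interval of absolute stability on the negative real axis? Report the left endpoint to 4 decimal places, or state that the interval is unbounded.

(-1.5306, 0).

On y'=λy, z=hλ:
  k1=λy_n ⇒ h·k1=z·y_n;  k2=λ(1+7/15z)y_n ⇒ h·k2=z(1+7/15z)y_n
  y_{n+1}/y_n = 1 − 2/5z + 7/5z(1+7/15z) = 1 + z + 49/75z²
  so R(z) = 1 + z + 49/75z².

Find x<0 with |R(x)|<1.
x=-0.92: |R|=0.6330
R=1: x+49/75x²=0 ⇒ x=−75/49=-1.5306; min R=1−1/(4·49/75)=0.6173>−1
Confirm numerically:
  x=-1.189: |R|=0.73463 <1
  x=-0.969: |R|=0.64445 <1
  x=-0.860: |R|=0.62321 <1
  x=-0.796: |R|=0.61796 <1
  x=-2.111: |R|=1.80046 >1
  x=-1.999: |R|=1.61172 >1
  x=-1.889: |R|=1.44230 >1
Stable set (-1.5306, 0).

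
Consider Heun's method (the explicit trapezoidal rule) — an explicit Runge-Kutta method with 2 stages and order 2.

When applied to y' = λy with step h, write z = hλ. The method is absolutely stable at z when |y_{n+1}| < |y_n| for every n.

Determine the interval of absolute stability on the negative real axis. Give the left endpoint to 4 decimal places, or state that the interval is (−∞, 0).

With y'=λy (z=hλ):
  order 2, 2-stage ⇒ R(z)=1+z+z^2/2
  (e.g. R(-0.99)=0.50005, |R|=0.50005)

Find x<0 with |R(x)|<1.
x=-0.99: |R|=0.5000
|R(-2.06)|=1.0618 |R(-1.36)|=0.5648 |R(-1.28)|=0.5392
Bisect:
  x_lo=-2.7204 |R|=1.9799  x_hi=-0.1727 |R|=0.8422
  mid=-1.44655 |R|=0.59971 →hi
  mid=-2.08347 |R|=1.08696 →lo
  mid=-1.76501 |R|=0.79262 →hi
  mid=-1.92424 |R|=0.92711 →hi
  mid=-2.00386 |R|=1.00387 →lo
  mid=-1.96405 |R|=0.96470 →hi
  mid=-1.98396 |R|=0.98408 →hi
  mid=-1.99391 |R|=0.99393 →hi
  ...
  [-2.00013,-1.99997] ⇒ x*=-2.0000
Interval (-2.0000, 0).

(-2.0000, 0).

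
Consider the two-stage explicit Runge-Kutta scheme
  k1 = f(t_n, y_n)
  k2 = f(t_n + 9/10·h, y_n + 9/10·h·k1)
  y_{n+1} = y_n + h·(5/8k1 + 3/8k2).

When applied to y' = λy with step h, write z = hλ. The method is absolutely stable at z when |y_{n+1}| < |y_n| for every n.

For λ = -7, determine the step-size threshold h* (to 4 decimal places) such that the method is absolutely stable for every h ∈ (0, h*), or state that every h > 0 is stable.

Test eqn y'=λy, z=hλ:
  k1=λy_n ⇒ h·k1=z·y_n;  k2=λ(1+9/10z)y_n ⇒ h·k2=z(1+9/10z)y_n
  y_{n+1}/y_n = 1 + 5/8z + 3/8z(1+9/10z) = 1 + z + 27/80z²
  ⇒ R(z) = 1 + z + 27/80z².

Need |R(x)|<1, x<0.
x=-1.5: |R|=0.2594
R=1: x+27/80x²=0 ⇒ x=−80/27=-2.9630; min R=1−1/(4·27/80)=0.2593>−1
Confirm numerically:
  x=-2.389: |R|=0.53722 <1
  x=-1.799: |R|=0.29329 <1
  x=-1.218: |R|=0.28269 <1
  x=-3.562: |R|=1.72015 >1
  x=-3.396: |R|=1.49633 >1
Stable set (-2.9630, 0).

(-2.9630,0); λ=-7 ⇒ h* = (80/27)/7 = 0.4233.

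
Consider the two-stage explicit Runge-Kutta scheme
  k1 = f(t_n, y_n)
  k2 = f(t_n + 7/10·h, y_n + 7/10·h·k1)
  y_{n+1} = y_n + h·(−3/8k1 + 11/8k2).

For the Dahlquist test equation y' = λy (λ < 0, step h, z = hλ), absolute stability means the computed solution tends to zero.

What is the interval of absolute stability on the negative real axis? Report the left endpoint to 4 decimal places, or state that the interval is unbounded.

Set f=λy, z=hλ:
  k1=λy_n ⇒ h·k1=z·y_n;  k2=λ(1+7/10z)y_n ⇒ h·k2=z(1+7/10z)y_n
  y_{n+1}/y_n = 1 − 3/8z + 11/8z(1+7/10z) = 1 + z + 77/80z²
  R(z) = 1 + z + 77/80z².

Boundary: |R(x)|=1, x<0.
x=-1.34: |R|=1.3883
R=1: x+77/80x²=0 ⇒ x=−80/77=-1.0390; min R=1−1/(4·77/80)=0.7403>−1
Confirm numerically:
  x=-0.984: |R|=0.94795 <1
  x=-0.481: |R|=0.74168 <1
  x=-0.424: |R|=0.74903 <1
  x=-1.427: |R|=1.53297 >1
  x=-1.268: |R|=1.27953 >1
Interval (-1.0390, 0).

(-1.0390, 0).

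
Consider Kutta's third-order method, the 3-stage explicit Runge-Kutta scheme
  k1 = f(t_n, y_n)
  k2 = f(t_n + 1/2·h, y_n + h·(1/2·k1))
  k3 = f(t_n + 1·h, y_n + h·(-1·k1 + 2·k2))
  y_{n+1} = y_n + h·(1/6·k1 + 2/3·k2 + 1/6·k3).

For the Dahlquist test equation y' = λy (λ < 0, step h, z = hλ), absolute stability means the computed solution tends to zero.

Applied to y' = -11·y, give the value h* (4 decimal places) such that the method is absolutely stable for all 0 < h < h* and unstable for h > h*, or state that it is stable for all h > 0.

(-2.5127,0); λ=-11 ⇒ h* = 0.2284.

With y'=λy (z=hλ):
  order 3, 3-stage ⇒ R(z)=1+z+z^2/2+z^3/6
  (e.g. R(-1.06)=0.30330, |R|=0.30330)

Find x<0 with |R(x)|<1.
x=-1.06: |R|=0.3033
|R(-2.16)|=0.5068 |R(-0.67)|=0.5043 |R(-0.58)|=0.5557
Bisect:
  x_lo=-3.0447 |R|=2.1138  x_hi=-0.3786 |R|=0.6840
  mid=-1.71165 |R|=0.08256 →hi
  mid=-2.37817 |R|=0.79203 →hi
  mid=-2.71144 |R|=1.35785 →lo
  mid=-2.54480 |R|=1.05350 →lo
  mid=-2.46149 |R|=0.91769 →hi
  mid=-2.50315 |R|=0.98429 →hi
  mid=-2.52398 |R|=1.01856 →lo
  mid=-2.51356 |R|=1.00134 →lo
  mid=-2.50835 |R|=0.99280 →hi
  mid=-2.51096 |R|=0.99706 →hi
  ...
  [-2.51275,-2.51259] ⇒ x*=-2.5127
So |R|<1 on (-2.5127, 0).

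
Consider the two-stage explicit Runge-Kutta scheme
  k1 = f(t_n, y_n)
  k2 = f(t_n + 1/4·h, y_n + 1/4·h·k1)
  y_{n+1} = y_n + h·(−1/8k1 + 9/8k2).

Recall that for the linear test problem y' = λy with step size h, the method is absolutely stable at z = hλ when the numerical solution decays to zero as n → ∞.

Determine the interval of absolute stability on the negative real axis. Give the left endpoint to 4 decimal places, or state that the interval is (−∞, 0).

Test eqn y'=λy, z=hλ:
  k1=λy_n ⇒ h·k1=z·y_n;  k2=λ(1+1/4z)y_n ⇒ h·k2=z(1+1/4z)y_n
  y_{n+1}/y_n = 1 − 1/8z + 9/8z(1+1/4z) = 1 + z + 9/32z²
  R(z) = 1 + z + 9/32z².

Find x<0 with |R(x)|<1.
x=-0.34: |R|=0.6925
R=1: x+9/32x²=0 ⇒ x=−32/9=-3.5556; min R=1−1/(4·9/32)=0.1111>−1
Confirm numerically:
  x=-3.382: |R|=0.83492 <1
  x=-3.167: |R|=0.65391 <1
  x=-2.855: |R|=0.43748 <1
  x=-4.024: |R|=1.53016 >1
  x=-3.726: |R|=1.17862 >1
Interval (-3.5556, 0).

z∈(-3.5556,0).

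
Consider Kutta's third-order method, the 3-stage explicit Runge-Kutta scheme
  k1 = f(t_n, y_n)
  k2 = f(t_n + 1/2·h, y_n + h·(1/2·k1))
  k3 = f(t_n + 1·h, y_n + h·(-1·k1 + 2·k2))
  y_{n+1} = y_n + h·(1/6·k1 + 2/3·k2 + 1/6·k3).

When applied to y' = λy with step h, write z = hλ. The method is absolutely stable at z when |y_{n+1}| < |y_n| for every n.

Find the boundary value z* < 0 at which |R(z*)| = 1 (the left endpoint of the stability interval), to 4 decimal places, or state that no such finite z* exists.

With y'=λy (z=hλ):
  order 3, 3-stage ⇒ R(z)=1+z+z^2/2+z^3/6
  (e.g. R(-1.39)=0.12845, |R|=0.12845)

Need |R(x)|<1, x<0.
x=-1.39: |R|=0.1284
|R(-1.98)|=0.3135 |R(-1.78)|=0.1358 |R(-0.64)|=0.5211
Bisect:
  x_lo=-2.9364 |R|=1.8450  x_hi=-0.3059 |R|=0.7361
  mid=-1.62118 |R|=0.01720 →hi
  mid=-2.27880 |R|=0.65460 →hi
  mid=-2.60761 |R|=1.16292 →lo
  mid=-2.44320 |R|=0.88926 →hi
  mid=-2.52540 |R|=1.02093 →lo
  mid=-2.48430 |R|=0.95384 →hi
  mid=-2.50485 |R|=0.98707 →hi
  mid=-2.51513 |R|=1.00392 →lo
  ...
  [-2.51288,-2.51272] ⇒ x*=-2.5127
Interval (-2.5127, 0).

z* = -2.5127.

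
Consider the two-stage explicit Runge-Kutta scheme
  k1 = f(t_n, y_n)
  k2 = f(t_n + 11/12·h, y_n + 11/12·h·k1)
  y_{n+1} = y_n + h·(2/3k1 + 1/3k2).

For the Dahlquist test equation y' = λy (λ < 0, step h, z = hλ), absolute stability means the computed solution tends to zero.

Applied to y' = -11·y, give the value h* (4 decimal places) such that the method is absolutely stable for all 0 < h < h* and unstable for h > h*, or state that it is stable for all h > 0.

(-3.2727,0); λ=-11 ⇒ h* = (36/11)/11 = 0.2975.

On y'=λy, z=hλ:
  k1=λy_n ⇒ h·k1=z·y_n;  k2=λ(1+11/12z)y_n ⇒ h·k2=z(1+11/12z)y_n
  y_{n+1}/y_n = 1 + 2/3z + 1/3z(1+11/12z) = 1 + z + 11/36z²
  R(z) = 1 + z + 11/36z².

Find x<0 with |R(x)|<1.
x=-0.64: |R|=0.4852
R=1: x+11/36x²=0 ⇒ x=−36/11=-3.2727; min R=1−1/(4·11/36)=0.1818>−1
Confirm numerically:
  x=-2.369: |R|=0.34583 <1
  x=-2.312: |R|=0.32130 <1
  x=-1.686: |R|=0.18257 <1
  x=-3.835: |R|=1.65887 >1
  x=-3.543: |R|=1.29259 >1
So |R|<1 on (-3.2727, 0).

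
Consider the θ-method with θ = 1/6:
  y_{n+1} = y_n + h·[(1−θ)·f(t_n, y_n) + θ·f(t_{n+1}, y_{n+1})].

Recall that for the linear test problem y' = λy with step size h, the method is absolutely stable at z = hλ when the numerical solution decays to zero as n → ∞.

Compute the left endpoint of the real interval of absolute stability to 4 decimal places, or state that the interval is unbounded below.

With y'=λy (z=hλ):
  y_{n+1} = y_n + z·[5/6·y_n + 1/6·y_{n+1}] ⇒ (1 − 1/6z)y_{n+1} = (1 + 5/6z)y_n
  R(z) = (1 + 5/6z)/(1 − 1/6z).

Need |R(x)|<1, x<0.
x=-0.97: |R|=0.1650
R=−1: 1+5/6x = −1+1/6x ⇒ -2/3x=2 ⇒ x=2/(-2/3)=-3.0000
Confirm numerically:
  x=-2.621: |R|=0.82415 <1
  x=-2.084: |R|=0.54676 <1
  x=-1.874: |R|=0.42799 <1
  x=-1.827: |R|=0.40054 <1
  x=-3.438: |R|=1.18563 >1
  x=-3.365: |R|=1.15590 >1
Stable set (-3.0000, 0).

left endpoint -3.0000.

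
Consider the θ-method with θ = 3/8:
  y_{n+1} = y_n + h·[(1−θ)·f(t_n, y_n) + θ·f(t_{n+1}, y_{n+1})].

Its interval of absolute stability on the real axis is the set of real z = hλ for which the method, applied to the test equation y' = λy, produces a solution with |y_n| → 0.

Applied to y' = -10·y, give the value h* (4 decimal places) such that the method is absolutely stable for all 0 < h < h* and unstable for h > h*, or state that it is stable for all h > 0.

With y'=λy (z=hλ):
  y_{n+1} = y_n + z·[5/8·y_n + 3/8·y_{n+1}] ⇒ (1 − 3/8z)y_{n+1} = (1 + 5/8z)y_n
  R(z) = (1 + 5/8z)/(1 − 3/8z).

Boundary: |R(x)|=1, x<0.
x=-0.88: |R|=0.3383
R=−1: 1+5/8x = −1+3/8x ⇒ -1/4x=2 ⇒ x=2/(-1/4)=-8.0000
Confirm numerically:
  x=-6.153: |R|=0.86039 <1
  x=-4.307: |R|=0.64696 <1
  x=-3.991: |R|=0.59856 <1
  x=-8.529: |R|=1.03150 >1
  x=-8.464: |R|=1.02779 >1
So |R|<1 on (-8.0000, 0).

(-8.0000,0); λ=-10 ⇒ h* = (8)/10 = 0.8000.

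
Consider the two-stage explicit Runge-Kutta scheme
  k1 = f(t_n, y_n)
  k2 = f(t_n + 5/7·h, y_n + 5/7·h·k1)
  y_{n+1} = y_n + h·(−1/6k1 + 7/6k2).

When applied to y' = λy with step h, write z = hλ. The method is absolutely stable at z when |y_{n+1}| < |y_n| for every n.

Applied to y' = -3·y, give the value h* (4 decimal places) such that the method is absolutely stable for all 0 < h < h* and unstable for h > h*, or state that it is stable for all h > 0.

(-1.2000,0); λ=-3 ⇒ h* = (6/5)/3 = 0.4000.

On y'=λy, z=hλ:
  k1=λy_n ⇒ h·k1=z·y_n;  k2=λ(1+5/7z)y_n ⇒ h·k2=z(1+5/7z)y_n
  y_{n+1}/y_n = 1 − 1/6z + 7/6z(1+5/7z) = 1 + z + 5/6z²
  so R(z) = 1 + z + 5/6z².

Find x<0 with |R(x)|<1.
x=-1.67: |R|=1.6541
R=1: x+5/6x²=0 ⇒ x=−6/5=-1.2000; min R=1−1/(4·5/6)=0.7000>−1
Confirm numerically:
  x=-1.117: |R|=0.92274 <1
  x=-0.922: |R|=0.78640 <1
  x=-0.908: |R|=0.77905 <1
  x=-0.592: |R|=0.70005 <1
  x=-1.704: |R|=1.71568 >1
  x=-1.660: |R|=1.63633 >1
  x=-1.293: |R|=1.10021 >1
Stable set (-1.2000, 0).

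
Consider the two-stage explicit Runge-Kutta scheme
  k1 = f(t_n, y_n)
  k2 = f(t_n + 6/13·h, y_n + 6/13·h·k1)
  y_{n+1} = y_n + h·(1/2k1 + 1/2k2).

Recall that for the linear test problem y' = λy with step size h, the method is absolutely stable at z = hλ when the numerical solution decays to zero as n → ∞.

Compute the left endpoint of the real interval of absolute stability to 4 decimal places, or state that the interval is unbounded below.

Test eqn y'=λy, z=hλ:
  k1=λy_n ⇒ h·k1=z·y_n;  k2=λ(1+6/13z)y_n ⇒ h·k2=z(1+6/13z)y_n
  y_{n+1}/y_n = 1 + 1/2z + 1/2z(1+6/13z) = 1 + z + 3/13z²
  ⇒ R(z) = 1 + z + 3/13z².

Boundary: |R(x)|=1, x<0.
x=-0.86: |R|=0.3107
R=1: x+3/13x²=0 ⇒ x=−13/3=-4.3333; min R=1−1/(4·3/13)=-0.0833>−1
Confirm numerically:
  x=-3.825: |R|=0.55130 <1
  x=-3.241: |R|=0.18302 <1
  x=-2.484: |R|=0.06009 <1
  x=-2.341: |R|=0.07632 <1
  x=-4.655: |R|=1.34554 >1
  x=-4.647: |R|=1.33637 >1
  x=-4.637: |R|=1.32495 >1
Stable set (-4.3333, 0).

left endpoint -4.3333.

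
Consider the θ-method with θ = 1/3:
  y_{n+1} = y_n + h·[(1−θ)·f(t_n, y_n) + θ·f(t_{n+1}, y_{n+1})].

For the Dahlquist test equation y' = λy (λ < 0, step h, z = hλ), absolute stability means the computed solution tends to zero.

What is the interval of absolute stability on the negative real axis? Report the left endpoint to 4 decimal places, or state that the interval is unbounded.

z∈(-6.0000,0).

Set f=λy, z=hλ:
  y_{n+1} = y_n + z·[2/3·y_n + 1/3·y_{n+1}] ⇒ (1 − 1/3z)y_{n+1} = (1 + 2/3z)y_n
  R(z) = (1 + 2/3z)/(1 − 1/3z).

Find x<0 with |R(x)|<1.
x=-1.51: |R|=0.0044
R=−1: 1+2/3x = −1+1/3x ⇒ -1/3x=2 ⇒ x=2/(-1/3)=-6.0000
Confirm numerically:
  x=-5.460: |R|=0.93617 <1
  x=-4.610: |R|=0.81735 <1
  x=-4.575: |R|=0.81188 <1
  x=-6.572: |R|=1.05976 >1
  x=-6.182: |R|=1.01982 >1
Stable set (-6.0000, 0).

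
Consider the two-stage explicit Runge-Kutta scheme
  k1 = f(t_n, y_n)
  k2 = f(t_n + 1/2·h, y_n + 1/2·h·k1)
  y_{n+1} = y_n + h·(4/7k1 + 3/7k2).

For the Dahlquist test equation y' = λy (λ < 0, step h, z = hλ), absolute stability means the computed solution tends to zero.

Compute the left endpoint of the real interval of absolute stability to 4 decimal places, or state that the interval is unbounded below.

z* = -4.6667.

On y'=λy, z=hλ:
  k1=λy_n ⇒ h·k1=z·y_n;  k2=λ(1+1/2z)y_n ⇒ h·k2=z(1+1/2z)y_n
  y_{n+1}/y_n = 1 + 4/7z + 3/7z(1+1/2z) = 1 + z + 3/14z²
  Hence R(z) = 1 + z + 3/14z².

Boundary: |R(x)|=1, x<0.
x=-0.53: |R|=0.5302
R=1: x+3/14x²=0 ⇒ x=−14/3=-4.6667; min R=1−1/(4·3/14)=-0.1667>−1
Confirm numerically:
  x=-3.408: |R|=0.08081 <1
  x=-2.659: |R|=0.14394 <1
  x=-2.388: |R|=0.16603 <1
  x=-4.846: |R|=1.18622 >1
  x=-4.826: |R|=1.16477 >1
Interval (-4.6667, 0).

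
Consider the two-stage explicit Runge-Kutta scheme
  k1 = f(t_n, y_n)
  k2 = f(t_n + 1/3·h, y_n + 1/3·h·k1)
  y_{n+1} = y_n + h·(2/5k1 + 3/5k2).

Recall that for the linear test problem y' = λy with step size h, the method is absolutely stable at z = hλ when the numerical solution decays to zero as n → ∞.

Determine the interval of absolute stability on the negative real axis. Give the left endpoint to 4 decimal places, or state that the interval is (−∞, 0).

Test eqn y'=λy, z=hλ:
  k1=λy_n ⇒ h·k1=z·y_n;  k2=λ(1+1/3z)y_n ⇒ h·k2=z(1+1/3z)y_n
  y_{n+1}/y_n = 1 + 2/5z + 3/5z(1+1/3z) = 1 + z + 1/5z²
  R(z) = 1 + z + 1/5z².

Need |R(x)|<1, x<0.
x=-0.52: |R|=0.5341
R=1: x+1/5x²=0 ⇒ x=−5=-5.0000; min R=1−1/(4·1/5)=-0.2500>−1
Confirm numerically:
  x=-3.033: |R|=0.19318 <1
  x=-2.573: |R|=0.24893 <1
  x=-2.388: |R|=0.24749 <1
  x=-5.539: |R|=1.59710 >1
  x=-5.451: |R|=1.49168 >1
So |R|<1 on (-5.0000, 0).

(-5.0000, 0).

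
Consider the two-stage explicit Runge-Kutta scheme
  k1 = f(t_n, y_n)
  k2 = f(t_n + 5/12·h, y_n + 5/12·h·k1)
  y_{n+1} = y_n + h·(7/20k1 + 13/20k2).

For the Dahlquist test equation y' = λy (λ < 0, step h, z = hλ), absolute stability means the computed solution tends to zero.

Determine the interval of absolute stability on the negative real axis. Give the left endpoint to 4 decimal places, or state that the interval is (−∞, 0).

(-3.6923, 0).

Test eqn y'=λy, z=hλ:
  k1=λy_n ⇒ h·k1=z·y_n;  k2=λ(1+5/12z)y_n ⇒ h·k2=z(1+5/12z)y_n
  y_{n+1}/y_n = 1 + 7/20z + 13/20z(1+5/12z) = 1 + z + 13/48z²
  R(z) = 1 + z + 13/48z².

Boundary: |R(x)|=1, x<0.
x=-1.66: |R|=0.0863
R=1: x+13/48x²=0 ⇒ x=−48/13=-3.6923; min R=1−1/(4·13/48)=0.0769>−1
Confirm numerically:
  x=-3.579: |R|=0.89017 <1
  x=-2.158: |R|=0.10326 <1
  x=-2.132: |R|=0.09905 <1
  x=-1.703: |R|=0.08247 <1
  x=-4.229: |R|=1.61470 >1
  x=-3.818: |R|=1.12997 >1
Interval (-3.6923, 0).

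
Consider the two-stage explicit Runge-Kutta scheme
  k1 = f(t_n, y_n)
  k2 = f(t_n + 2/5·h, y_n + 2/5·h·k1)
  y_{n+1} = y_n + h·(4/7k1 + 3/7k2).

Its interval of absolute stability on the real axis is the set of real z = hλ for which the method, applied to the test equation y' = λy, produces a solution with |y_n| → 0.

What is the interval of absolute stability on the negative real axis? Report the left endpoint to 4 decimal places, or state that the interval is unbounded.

z∈(-5.8333,0).

With y'=λy (z=hλ):
  k1=λy_n ⇒ h·k1=z·y_n;  k2=λ(1+2/5z)y_n ⇒ h·k2=z(1+2/5z)y_n
  y_{n+1}/y_n = 1 + 4/7z + 3/7z(1+2/5z) = 1 + z + 6/35z²
  Hence R(z) = 1 + z + 6/35z².

Solve |R(x)|<1 on ℝ⁻.
x=-1.69: |R|=0.2004
R=1: x+6/35x²=0 ⇒ x=−35/6=-5.8333; min R=1−1/(4·6/35)=-0.4583>−1
Confirm numerically:
  x=-5.161: |R|=0.40516 <1
  x=-4.456: |R|=0.05213 <1
  x=-3.953: |R|=0.27422 <1
  x=-6.371: |R|=1.58722 >1
  x=-6.107: |R|=1.28651 >1
Interval (-5.8333, 0).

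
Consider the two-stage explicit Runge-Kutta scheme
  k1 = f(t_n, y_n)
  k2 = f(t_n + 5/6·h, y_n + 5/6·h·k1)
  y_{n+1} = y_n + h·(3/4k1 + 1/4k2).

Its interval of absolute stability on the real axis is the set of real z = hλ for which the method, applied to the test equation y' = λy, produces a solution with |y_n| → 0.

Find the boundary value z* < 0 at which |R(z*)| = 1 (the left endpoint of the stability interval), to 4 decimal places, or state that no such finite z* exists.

With y'=λy (z=hλ):
  k1=λy_n ⇒ h·k1=z·y_n;  k2=λ(1+5/6z)y_n ⇒ h·k2=z(1+5/6z)y_n
  y_{n+1}/y_n = 1 + 3/4z + 1/4z(1+5/6z) = 1 + z + 5/24z²
  so R(z) = 1 + z + 5/24z².

Boundary: |R(x)|=1, x<0.
x=-0.78: |R|=0.3468
R=1: x+5/24x²=0 ⇒ x=−24/5=-4.8000; min R=1−1/(4·5/24)=-0.2000>−1
Confirm numerically:
  x=-4.043: |R|=0.36239 <1
  x=-3.947: |R|=0.29859 <1
  x=-2.830: |R|=0.16148 <1
  x=-2.043: |R|=0.17345 <1
  x=-5.144: |R|=1.36865 >1
  x=-5.058: |R|=1.27187 >1
Interval (-4.8000, 0).

z* = -4.8000.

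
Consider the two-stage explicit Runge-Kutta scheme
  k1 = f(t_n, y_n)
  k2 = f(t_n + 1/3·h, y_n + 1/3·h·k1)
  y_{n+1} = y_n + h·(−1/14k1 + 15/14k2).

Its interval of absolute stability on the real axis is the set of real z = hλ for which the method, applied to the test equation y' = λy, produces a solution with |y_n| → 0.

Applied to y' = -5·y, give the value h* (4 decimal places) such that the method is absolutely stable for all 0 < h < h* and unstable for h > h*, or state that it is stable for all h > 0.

With y'=λy (z=hλ):
  k1=λy_n ⇒ h·k1=z·y_n;  k2=λ(1+1/3z)y_n ⇒ h·k2=z(1+1/3z)y_n
  y_{n+1}/y_n = 1 − 1/14z + 15/14z(1+1/3z) = 1 + z + 5/14z²
  ⇒ R(z) = 1 + z + 5/14z².

Need |R(x)|<1, x<0.
x=-1.44: |R|=0.3006
R=1: x+5/14x²=0 ⇒ x=−14/5=-2.8000; min R=1−1/(4·5/14)=0.3000>−1
Confirm numerically:
  x=-2.409: |R|=0.66360 <1
  x=-1.571: |R|=0.31044 <1
  x=-1.440: |R|=0.30057 <1
  x=-3.360: |R|=1.67200 >1
  x=-3.060: |R|=1.28414 >1
  x=-2.956: |R|=1.16469 >1
So |R|<1 on (-2.8000, 0).

(-2.8000,0); λ=-5 ⇒ h* = (14/5)/5 = 0.5600.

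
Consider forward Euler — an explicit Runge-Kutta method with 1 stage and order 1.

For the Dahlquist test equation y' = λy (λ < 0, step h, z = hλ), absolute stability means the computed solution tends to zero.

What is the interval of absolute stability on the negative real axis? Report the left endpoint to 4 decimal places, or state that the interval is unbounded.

Test eqn y'=λy, z=hλ:
  order 1, 1-stage ⇒ R(z)=1+z
  (e.g. R(-0.31)=0.69000, |R|=0.69000)

Solve |R(x)|<1 on ℝ⁻.
x=-0.31: |R|=0.6900
|R(-1.44)|=0.4400 |R(-1.27)|=0.2700 |R(-0.59)|=0.4100
Bisect:
  x_lo=-2.6975 |R|=1.6975  x_hi=-0.3719 |R|=0.6281
  mid=-1.53471 |R|=0.53471 →hi
  mid=-2.11611 |R|=1.11611 →lo
  mid=-1.82541 |R|=0.82541 →hi
  mid=-1.97076 |R|=0.97076 →hi
  mid=-2.04343 |R|=1.04343 →lo
  mid=-2.00710 |R|=1.00710 →lo
  mid=-1.98893 |R|=0.98893 →hi
  mid=-1.99801 |R|=0.99801 →hi
  mid=-2.00255 |R|=1.00255 →lo
  mid=-2.00028 |R|=1.00028 →lo
  ...
  [-2.00014,-2.00000] ⇒ x*=-2.0000
So |R|<1 on (-2.0000, 0).

(-2.0000, 0).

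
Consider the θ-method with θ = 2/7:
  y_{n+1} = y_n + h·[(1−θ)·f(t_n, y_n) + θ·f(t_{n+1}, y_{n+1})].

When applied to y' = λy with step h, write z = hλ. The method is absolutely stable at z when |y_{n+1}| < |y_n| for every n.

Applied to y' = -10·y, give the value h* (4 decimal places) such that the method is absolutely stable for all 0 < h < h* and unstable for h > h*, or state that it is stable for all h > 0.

On y'=λy, z=hλ:
  y_{n+1} = y_n + z·[5/7·y_n + 2/7·y_{n+1}] ⇒ (1 − 2/7z)y_{n+1} = (1 + 5/7z)y_n
  so R(z) = (1 + 5/7z)/(1 − 2/7z).

Need |R(x)|<1, x<0.
x=-0.91: |R|=0.2778
R=−1: 1+5/7x = −1+2/7x ⇒ -3/7x=2 ⇒ x=2/(-3/7)=-4.6667
Confirm numerically:
  x=-4.051: |R|=0.87770 <1
  x=-2.996: |R|=0.61422 <1
  x=-2.180: |R|=0.34331 <1
  x=-2.048: |R|=0.29200 <1
  x=-4.972: |R|=1.05406 >1
  x=-4.776: |R|=1.01982 >1
  x=-4.730: |R|=1.01154 >1
So |R|<1 on (-4.6667, 0).

(-4.6667,0); λ=-10 ⇒ h* = (14/3)/10 = 0.4667.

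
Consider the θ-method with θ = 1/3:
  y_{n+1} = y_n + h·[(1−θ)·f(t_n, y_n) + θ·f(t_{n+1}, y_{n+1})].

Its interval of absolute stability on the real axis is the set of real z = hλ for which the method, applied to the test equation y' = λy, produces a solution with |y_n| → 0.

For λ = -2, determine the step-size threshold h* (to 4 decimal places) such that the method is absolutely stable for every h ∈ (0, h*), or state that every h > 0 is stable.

Test eqn y'=λy, z=hλ:
  y_{n+1} = y_n + z·[2/3·y_n + 1/3·y_{n+1}] ⇒ (1 − 1/3z)y_{n+1} = (1 + 2/3z)y_n
  ⇒ R(z) = (1 + 2/3z)/(1 − 1/3z).

Need |R(x)|<1, x<0.
x=-0.59: |R|=0.5070
R=−1: 1+2/3x = −1+1/3x ⇒ -1/3x=2 ⇒ x=2/(-1/3)=-6.0000
Confirm numerically:
  x=-5.033: |R|=0.87962 <1
  x=-3.261: |R|=0.56253 <1
  x=-2.963: |R|=0.49069 <1
  x=-6.400: |R|=1.04255 >1
  x=-6.160: |R|=1.01747 >1
So |R|<1 on (-6.0000, 0).

(-6.0000,0); λ=-2 ⇒ h* = (6)/2 = 3.0000.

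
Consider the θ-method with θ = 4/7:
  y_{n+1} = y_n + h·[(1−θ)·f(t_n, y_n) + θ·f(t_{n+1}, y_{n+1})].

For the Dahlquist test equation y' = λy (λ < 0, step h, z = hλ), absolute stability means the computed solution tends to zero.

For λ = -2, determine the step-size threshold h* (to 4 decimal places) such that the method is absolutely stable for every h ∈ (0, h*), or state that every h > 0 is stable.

With y'=λy (z=hλ):
  y_{n+1} = y_n + z·[3/7·y_n + 4/7·y_{n+1}] ⇒ (1 − 4/7z)y_{n+1} = (1 + 3/7z)y_n
  R(z) = (1 + 3/7z)/(1 − 4/7z).

Need |R(x)|<1, x<0.
x=-0.52: |R|=0.5991
x=-2: |R|=0.0667
x=-10: |R|=0.4894
x=-100: |R|=0.7199
θ=4/7≥1/2 ⇒ |1+3/7x|<|1−4/7x| ∀x<0 ⇒ stable on all of ℝ⁻.

(−∞, 0) — no finite endpoint. Any h>0 works for λ=-2.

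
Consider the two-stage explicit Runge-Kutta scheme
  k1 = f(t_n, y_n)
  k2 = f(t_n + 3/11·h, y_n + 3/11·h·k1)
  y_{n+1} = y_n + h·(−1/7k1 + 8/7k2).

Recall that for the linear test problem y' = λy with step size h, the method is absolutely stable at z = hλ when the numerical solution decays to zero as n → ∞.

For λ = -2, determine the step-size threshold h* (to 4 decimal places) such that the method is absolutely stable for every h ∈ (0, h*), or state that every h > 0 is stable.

Set f=λy, z=hλ:
  k1=λy_n ⇒ h·k1=z·y_n;  k2=λ(1+3/11z)y_n ⇒ h·k2=z(1+3/11z)y_n
  y_{n+1}/y_n = 1 − 1/7z + 8/7z(1+3/11z) = 1 + z + 24/77z²
  so R(z) = 1 + z + 24/77z².

Solve |R(x)|<1 on ℝ⁻.
x=-0.57: |R|=0.5313
R=1: x+24/77x²=0 ⇒ x=−77/24=-3.2083; min R=1−1/(4·24/77)=0.1979>−1
Confirm numerically:
  x=-3.027: |R|=0.82892 <1
  x=-2.356: |R|=0.37410 <1
  x=-2.100: |R|=0.27455 <1
  x=-1.549: |R|=0.19887 <1
  x=-3.760: |R|=1.64652 >1
  x=-3.733: |R|=1.61047 >1
  x=-3.596: |R|=1.43451 >1
Stable set (-3.2083, 0).

(-3.2083,0); λ=-2 ⇒ h* = (77/24)/2 = 1.6042.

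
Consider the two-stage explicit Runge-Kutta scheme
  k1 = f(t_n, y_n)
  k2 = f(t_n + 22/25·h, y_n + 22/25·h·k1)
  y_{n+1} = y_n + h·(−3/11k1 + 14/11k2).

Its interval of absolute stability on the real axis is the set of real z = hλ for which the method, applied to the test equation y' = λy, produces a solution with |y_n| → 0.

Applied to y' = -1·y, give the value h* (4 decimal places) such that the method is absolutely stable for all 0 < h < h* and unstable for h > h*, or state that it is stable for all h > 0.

(-0.8929,0); λ=-1 ⇒ h* = (25/28)/1 = 0.8929.

On y'=λy, z=hλ:
  k1=λy_n ⇒ h·k1=z·y_n;  k2=λ(1+22/25z)y_n ⇒ h·k2=z(1+22/25z)y_n
  y_{n+1}/y_n = 1 − 3/11z + 14/11z(1+22/25z) = 1 + z + 28/25z²
  so R(z) = 1 + z + 28/25z².

Boundary: |R(x)|=1, x<0.
x=-0.87: |R|=0.9777
R=1: x+28/25x²=0 ⇒ x=−25/28=-0.8929; min R=1−1/(4·28/25)=0.7768>−1
Confirm numerically:
  x=-0.641: |R|=0.81919 <1
  x=-0.466: |R|=0.77721 <1
  x=-0.379: |R|=0.78188 <1
  x=-1.299: |R|=1.59089 >1
  x=-1.040: |R|=1.17139 >1
Stable set (-0.8929, 0).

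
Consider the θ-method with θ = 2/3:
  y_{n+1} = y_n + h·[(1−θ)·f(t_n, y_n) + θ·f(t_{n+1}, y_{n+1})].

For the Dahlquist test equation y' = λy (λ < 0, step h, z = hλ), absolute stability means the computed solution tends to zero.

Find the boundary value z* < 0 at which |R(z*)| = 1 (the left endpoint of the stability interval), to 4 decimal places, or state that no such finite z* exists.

On y'=λy, z=hλ:
  y_{n+1} = y_n + z·[1/3·y_n + 2/3·y_{n+1}] ⇒ (1 − 2/3z)y_{n+1} = (1 + 1/3z)y_n
  so R(z) = (1 + 1/3z)/(1 − 2/3z).

Solve |R(x)|<1 on ℝ⁻.
x=-0.53: |R|=0.6084
x=-2: |R|=0.1429
x=-10: |R|=0.3043
x=-100: |R|=0.4778
θ=2/3≥1/2 ⇒ |1+1/3x|<|1−2/3x| ∀x<0 ⇒ interval (−∞,0).

unbounded; (−∞, 0).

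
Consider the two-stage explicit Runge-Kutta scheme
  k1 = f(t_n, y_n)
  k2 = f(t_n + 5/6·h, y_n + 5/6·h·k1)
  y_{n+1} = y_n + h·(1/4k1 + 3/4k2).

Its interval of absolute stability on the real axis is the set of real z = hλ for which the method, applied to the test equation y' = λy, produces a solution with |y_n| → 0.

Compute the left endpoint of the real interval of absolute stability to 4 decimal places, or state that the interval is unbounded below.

z* = -1.6000.

On y'=λy, z=hλ:
  k1=λy_n ⇒ h·k1=z·y_n;  k2=λ(1+5/6z)y_n ⇒ h·k2=z(1+5/6z)y_n
  y_{n+1}/y_n = 1 + 1/4z + 3/4z(1+5/6z) = 1 + z + 5/8z²
  Hence R(z) = 1 + z + 5/8z².

Solve |R(x)|<1 on ℝ⁻.
x=-0.88: |R|=0.6040
R=1: x+5/8x²=0 ⇒ x=−8/5=-1.6000; min R=1−1/(4·5/8)=0.6000>−1
Confirm numerically:
  x=-1.533: |R|=0.93581 <1
  x=-1.452: |R|=0.86569 <1
  x=-1.335: |R|=0.77889 <1
  x=-0.964: |R|=0.61681 <1
  x=-2.169: |R|=1.77135 >1
  x=-2.143: |R|=1.72728 >1
  x=-1.823: |R|=1.25408 >1
So |R|<1 on (-1.6000, 0).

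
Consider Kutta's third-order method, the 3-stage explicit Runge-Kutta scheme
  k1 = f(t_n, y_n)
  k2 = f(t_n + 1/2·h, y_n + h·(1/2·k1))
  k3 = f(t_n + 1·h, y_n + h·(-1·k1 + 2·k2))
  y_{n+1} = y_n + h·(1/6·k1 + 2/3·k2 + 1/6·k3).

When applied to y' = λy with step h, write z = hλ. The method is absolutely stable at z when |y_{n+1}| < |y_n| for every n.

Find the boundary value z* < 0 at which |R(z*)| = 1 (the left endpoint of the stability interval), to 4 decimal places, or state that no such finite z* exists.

z* = -2.5127.

With y'=λy (z=hλ):
  order 3, 3-stage ⇒ R(z)=1+z+z^2/2+z^3/6
  (e.g. R(-0.93)=0.36839, |R|=0.36839)

Need |R(x)|<1, x<0.
x=-0.93: |R|=0.3684
|R(-2.51)|=0.9955 |R(-2.05)|=0.3846 |R(-1.48)|=0.0749
Bisect:
  x_lo=-2.8507 |R|=1.6484  x_hi=-0.1361 |R|=0.8728
  mid=-1.49338 |R|=0.06663 →hi
  mid=-2.17203 |R|=0.52101 →hi
  mid=-2.51135 |R|=0.99771 →hi
  mid=-2.68102 |R|=1.29888 →lo
  mid=-2.59619 |R|=1.14256 →lo
  mid=-2.55377 |R|=1.06874 →lo
  mid=-2.53256 |R|=1.03288 →lo
  mid=-2.52196 |R|=1.01521 →lo
  mid=-2.51666 |R|=1.00644 →lo
  ...
  [-2.51285,-2.51268] ⇒ x*=-2.5127
So |R|<1 on (-2.5127, 0).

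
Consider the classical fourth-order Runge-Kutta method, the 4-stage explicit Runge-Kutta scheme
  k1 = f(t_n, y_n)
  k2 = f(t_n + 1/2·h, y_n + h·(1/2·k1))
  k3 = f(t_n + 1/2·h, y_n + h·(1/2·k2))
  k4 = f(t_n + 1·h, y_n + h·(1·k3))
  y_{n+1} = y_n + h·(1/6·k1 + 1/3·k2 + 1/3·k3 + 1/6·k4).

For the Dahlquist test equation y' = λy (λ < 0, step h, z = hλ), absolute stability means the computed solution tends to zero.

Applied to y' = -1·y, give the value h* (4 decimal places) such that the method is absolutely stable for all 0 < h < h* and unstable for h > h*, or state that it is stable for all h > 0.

(-2.7853,0); λ=-1 ⇒ h* = 2.7853.

With y'=λy (z=hλ):
  order 4, 4-stage ⇒ R(z)=1+z+z^2/2+z^3/6+z^4/24
  (e.g. R(-0.39)=0.67713, |R|=0.67713)

Solve |R(x)|<1 on ℝ⁻.
x=-0.39: |R|=0.6771
|R(-3.01)|=1.3951 |R(-1.44)|=0.2783 |R(-1.02)|=0.3684
Bisect:
  x_lo=-3.1912 |R|=1.8056  x_hi=-0.1832 |R|=0.8326
  mid=-1.68723 |R|=0.27329 →hi
  mid=-2.43923 |R|=0.59188 →hi
  mid=-2.81524 |R|=1.04609 →lo
  mid=-2.62724 |R|=0.78670 →hi
  mid=-2.72124 |R|=0.90764 →hi
  mid=-2.76824 |R|=0.97459 →hi
  mid=-2.79174 |R|=1.00976 →lo
  ...
  [-2.78531,-2.78513] ⇒ x*=-2.7853
So |R|<1 on (-2.7853, 0).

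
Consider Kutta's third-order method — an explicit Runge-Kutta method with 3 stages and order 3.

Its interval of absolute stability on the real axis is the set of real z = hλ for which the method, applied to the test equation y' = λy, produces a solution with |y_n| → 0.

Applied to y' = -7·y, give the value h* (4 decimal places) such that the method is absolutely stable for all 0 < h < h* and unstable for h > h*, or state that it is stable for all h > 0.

(-2.5127,0); λ=-7 ⇒ h* = 0.3590.

On y'=λy, z=hλ:
  order 3, 3-stage ⇒ R(z)=1+z+z^2/2+z^3/6
  (e.g. R(-1.15)=0.25777, |R|=0.25777)

Solve |R(x)|<1 on ℝ⁻.
x=-1.15: |R|=0.2578
|R(-2.37)|=0.7802 |R(-0.56)|=0.5675 |R(-0.52)|=0.5918
Bisect:
  x_lo=-3.0734 |R|=2.1889  x_hi=-0.1437 |R|=0.8661
  mid=-1.60854 |R|=0.00849 →hi
  mid=-2.34095 |R|=0.73902 →hi
  mid=-2.70716 |R|=1.34947 →lo
  mid=-2.52406 |R|=1.01870 →lo
  mid=-2.43250 |R|=0.87285 →hi
  mid=-2.47828 |R|=0.94423 →hi
  mid=-2.50117 |R|=0.98107 →hi
  mid=-2.51261 |R|=0.99978 →hi
  mid=-2.51834 |R|=1.00921 →lo
  mid=-2.51547 |R|=1.00449 →lo
  ...
  [-2.51279,-2.51261] ⇒ x*=-2.5127
So |R|<1 on (-2.5127, 0).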